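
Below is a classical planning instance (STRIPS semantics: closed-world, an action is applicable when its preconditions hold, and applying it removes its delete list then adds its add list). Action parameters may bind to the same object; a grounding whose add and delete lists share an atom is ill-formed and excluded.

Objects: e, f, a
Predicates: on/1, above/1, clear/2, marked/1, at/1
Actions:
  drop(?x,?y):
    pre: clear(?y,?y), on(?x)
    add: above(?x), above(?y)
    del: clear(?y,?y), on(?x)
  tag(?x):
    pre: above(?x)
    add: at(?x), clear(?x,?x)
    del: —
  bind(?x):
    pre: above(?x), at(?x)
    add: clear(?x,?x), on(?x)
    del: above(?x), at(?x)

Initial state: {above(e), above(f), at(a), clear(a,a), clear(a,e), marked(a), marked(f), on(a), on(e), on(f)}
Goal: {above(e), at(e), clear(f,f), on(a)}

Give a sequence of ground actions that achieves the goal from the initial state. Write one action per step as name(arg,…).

tag(e); tag(f)

1. tag(e)  →  {above(e), above(f), at(a), at(e), clear(a,a), clear(a,e), clear(e,e), marked(a), marked(f), on(a), on(e), on(f)}
2. tag(f)  →  {above(e), above(f), at(a), at(e), at(f), clear(a,a), clear(a,e), clear(e,e), clear(f,f), marked(a), marked(f), on(a), on(e), on(f)}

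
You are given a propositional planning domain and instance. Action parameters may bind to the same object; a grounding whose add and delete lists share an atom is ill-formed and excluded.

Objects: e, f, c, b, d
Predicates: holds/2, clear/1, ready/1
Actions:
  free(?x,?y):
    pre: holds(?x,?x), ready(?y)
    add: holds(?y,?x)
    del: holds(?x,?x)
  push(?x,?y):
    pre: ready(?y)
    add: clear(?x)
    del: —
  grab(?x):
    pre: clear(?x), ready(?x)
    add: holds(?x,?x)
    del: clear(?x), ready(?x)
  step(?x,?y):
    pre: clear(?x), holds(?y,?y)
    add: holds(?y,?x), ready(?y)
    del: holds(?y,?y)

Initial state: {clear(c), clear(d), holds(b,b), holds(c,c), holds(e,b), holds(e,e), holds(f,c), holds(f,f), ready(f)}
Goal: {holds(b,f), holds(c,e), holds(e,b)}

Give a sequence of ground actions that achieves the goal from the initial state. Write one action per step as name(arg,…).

1. push(e,f)  →  {clear(c), clear(d), clear(e), holds(b,b), holds(c,c), holds(e,b), holds(e,e), holds(f,c), holds(f,f), ready(f)}
2. push(f,f)  →  {clear(c), clear(d), clear(e), clear(f), holds(b,b), holds(c,c), holds(e,b), holds(e,e), holds(f,c), holds(f,f), ready(f)}
3. step(e,c)  →  {clear(c), clear(d), clear(e), clear(f), holds(b,b), holds(c,e), holds(e,b), holds(e,e), holds(f,c), holds(f,f), ready(c), ready(f)}
4. step(f,b)  →  {clear(c), clear(d), clear(e), clear(f), holds(b,f), holds(c,e), holds(e,b), holds(e,e), holds(f,c), holds(f,f), ready(b), ready(c), ready(f)}

push(e,f); push(f,f); step(e,c); step(f,b)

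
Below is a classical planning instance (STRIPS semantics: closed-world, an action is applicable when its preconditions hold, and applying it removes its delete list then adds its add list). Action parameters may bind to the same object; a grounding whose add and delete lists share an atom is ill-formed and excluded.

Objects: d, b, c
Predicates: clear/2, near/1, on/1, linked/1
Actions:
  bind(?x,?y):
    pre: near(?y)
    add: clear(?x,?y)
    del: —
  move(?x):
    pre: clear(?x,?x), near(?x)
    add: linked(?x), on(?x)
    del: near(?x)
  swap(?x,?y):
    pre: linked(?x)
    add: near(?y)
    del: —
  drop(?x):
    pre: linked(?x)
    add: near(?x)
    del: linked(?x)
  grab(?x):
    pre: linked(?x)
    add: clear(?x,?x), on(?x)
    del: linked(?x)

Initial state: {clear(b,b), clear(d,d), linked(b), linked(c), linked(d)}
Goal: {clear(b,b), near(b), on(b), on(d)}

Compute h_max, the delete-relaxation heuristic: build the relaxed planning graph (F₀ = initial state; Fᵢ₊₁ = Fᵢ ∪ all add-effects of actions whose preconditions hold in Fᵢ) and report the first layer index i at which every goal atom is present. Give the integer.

F0 = init (5 atoms)
F1 = F0 ∪ {clear(c,c), near(b), near(c), near(d), on(b), on(c), on(d)}  (12 atoms)
goal ⊆ F1  ⇒  h_max = 1

1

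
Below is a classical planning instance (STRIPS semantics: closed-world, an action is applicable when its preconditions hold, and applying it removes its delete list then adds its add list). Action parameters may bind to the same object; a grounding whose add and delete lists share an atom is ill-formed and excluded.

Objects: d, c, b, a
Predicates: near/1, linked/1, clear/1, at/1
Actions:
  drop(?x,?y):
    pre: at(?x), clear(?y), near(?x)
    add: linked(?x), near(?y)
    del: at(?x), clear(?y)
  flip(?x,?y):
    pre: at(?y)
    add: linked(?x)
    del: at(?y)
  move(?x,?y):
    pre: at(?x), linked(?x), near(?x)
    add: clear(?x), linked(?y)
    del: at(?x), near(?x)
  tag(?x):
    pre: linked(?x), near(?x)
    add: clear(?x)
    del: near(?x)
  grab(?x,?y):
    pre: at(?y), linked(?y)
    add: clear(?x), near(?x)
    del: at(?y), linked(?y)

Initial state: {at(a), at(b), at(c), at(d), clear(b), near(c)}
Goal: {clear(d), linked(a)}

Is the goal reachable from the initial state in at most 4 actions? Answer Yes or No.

Yes

1. flip(d,c)  →  {at(a), at(b), at(d), clear(b), linked(d), near(c)}
2. flip(a,b)  →  {at(a), at(d), clear(b), linked(a), linked(d), near(c)}
3. grab(d,d)  →  {at(a), clear(b), clear(d), linked(a), near(c), near(d)}
optimal plan length = 3; 3 ≤ 4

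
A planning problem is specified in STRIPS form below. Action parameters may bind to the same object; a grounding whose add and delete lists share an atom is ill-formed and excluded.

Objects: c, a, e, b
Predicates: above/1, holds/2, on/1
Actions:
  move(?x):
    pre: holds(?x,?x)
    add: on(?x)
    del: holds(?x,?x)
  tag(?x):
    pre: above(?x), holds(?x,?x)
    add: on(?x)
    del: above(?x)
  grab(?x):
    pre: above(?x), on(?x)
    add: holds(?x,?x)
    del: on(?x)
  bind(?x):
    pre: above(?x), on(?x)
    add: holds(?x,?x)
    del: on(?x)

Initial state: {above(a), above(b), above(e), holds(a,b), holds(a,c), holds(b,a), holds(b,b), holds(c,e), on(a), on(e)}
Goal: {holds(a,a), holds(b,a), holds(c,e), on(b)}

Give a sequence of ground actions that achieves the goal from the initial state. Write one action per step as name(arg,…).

move(b); grab(a)

1. move(b)  →  {above(a), above(b), above(e), holds(a,b), holds(a,c), holds(b,a), holds(c,e), on(a), on(b), on(e)}
2. grab(a)  →  {above(a), above(b), above(e), holds(a,a), holds(a,b), holds(a,c), holds(b,a), holds(c,e), on(b), on(e)}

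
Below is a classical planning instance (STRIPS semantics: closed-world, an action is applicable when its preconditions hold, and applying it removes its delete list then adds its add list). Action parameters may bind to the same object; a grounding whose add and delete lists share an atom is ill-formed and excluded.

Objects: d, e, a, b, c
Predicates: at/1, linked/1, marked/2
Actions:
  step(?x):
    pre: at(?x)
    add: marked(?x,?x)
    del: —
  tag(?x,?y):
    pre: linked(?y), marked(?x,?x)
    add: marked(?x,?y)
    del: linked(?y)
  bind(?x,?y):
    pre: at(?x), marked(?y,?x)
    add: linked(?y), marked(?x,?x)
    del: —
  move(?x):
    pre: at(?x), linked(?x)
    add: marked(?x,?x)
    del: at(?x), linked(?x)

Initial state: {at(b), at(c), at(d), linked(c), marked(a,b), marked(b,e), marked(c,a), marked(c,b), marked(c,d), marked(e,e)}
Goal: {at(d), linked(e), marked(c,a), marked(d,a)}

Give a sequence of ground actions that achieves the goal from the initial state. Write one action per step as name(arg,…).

1. step(d)  →  {at(b), at(c), at(d), linked(c), marked(a,b), marked(b,e), marked(c,a), marked(c,b), marked(c,d), marked(d,d), marked(e,e)}
2. tag(e,c)  →  {at(b), at(c), at(d), marked(a,b), marked(b,e), marked(c,a), marked(c,b), marked(c,d), marked(d,d), marked(e,c), marked(e,e)}
3. bind(b,a)  →  {at(b), at(c), at(d), linked(a), marked(a,b), marked(b,b), marked(b,e), marked(c,a), marked(c,b), marked(c,d), marked(d,d), marked(e,c), marked(e,e)}
4. tag(d,a)  →  {at(b), at(c), at(d), marked(a,b), marked(b,b), marked(b,e), marked(c,a), marked(c,b), marked(c,d), marked(d,a), marked(d,d), marked(e,c), marked(e,e)}
5. bind(c,e)  →  {at(b), at(c), at(d), linked(e), marked(a,b), marked(b,b), marked(b,e), marked(c,a), marked(c,b), marked(c,c), marked(c,d), marked(d,a), marked(d,d), marked(e,c), marked(e,e)}

step(d); tag(e,c); bind(b,a); tag(d,a); bind(c,e)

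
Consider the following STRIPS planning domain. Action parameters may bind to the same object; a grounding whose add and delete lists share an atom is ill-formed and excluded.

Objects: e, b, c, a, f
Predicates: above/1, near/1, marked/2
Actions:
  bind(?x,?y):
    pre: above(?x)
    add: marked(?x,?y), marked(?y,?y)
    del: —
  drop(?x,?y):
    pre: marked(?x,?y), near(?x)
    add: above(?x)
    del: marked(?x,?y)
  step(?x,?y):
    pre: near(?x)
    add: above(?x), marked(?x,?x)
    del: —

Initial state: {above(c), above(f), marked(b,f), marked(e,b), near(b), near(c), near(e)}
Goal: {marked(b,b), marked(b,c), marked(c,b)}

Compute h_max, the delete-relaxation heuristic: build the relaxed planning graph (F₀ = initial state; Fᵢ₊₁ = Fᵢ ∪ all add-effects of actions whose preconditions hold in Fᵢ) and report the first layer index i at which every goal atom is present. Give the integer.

2

F0 = init (7 atoms)
F1 = F0 ∪ {above(b), above(e), marked(a,a), marked(b,b), marked(c,a), marked(c,b), marked(c,c), marked(c,e), marked(c,f), marked(e,e), marked(f,a), marked(f,b), marked(f,c), marked(f,e), marked(f,f)}  (22 atoms)
F2 = F1 ∪ {marked(b,a), marked(b,c), marked(b,e), marked(e,a), marked(e,c), marked(e,f)}  (28 atoms)
goal ⊆ F2  ⇒  h_max = 2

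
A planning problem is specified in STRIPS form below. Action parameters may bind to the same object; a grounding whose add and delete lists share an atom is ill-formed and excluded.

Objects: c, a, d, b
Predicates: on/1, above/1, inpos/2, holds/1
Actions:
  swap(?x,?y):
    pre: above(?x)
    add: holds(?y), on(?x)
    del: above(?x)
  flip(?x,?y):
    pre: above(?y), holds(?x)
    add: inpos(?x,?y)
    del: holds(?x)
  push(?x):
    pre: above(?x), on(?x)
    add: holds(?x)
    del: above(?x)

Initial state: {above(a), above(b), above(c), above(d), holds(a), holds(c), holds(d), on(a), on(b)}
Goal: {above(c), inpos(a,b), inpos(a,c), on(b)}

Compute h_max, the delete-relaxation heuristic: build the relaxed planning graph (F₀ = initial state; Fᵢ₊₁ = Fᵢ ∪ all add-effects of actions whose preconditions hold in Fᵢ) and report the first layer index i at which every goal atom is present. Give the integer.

1

F0 = init (9 atoms)
F1 = F0 ∪ {holds(b), inpos(a,a), inpos(a,b), inpos(a,c), inpos(a,d), inpos(c,a), inpos(c,b), inpos(c,c), inpos(c,d), inpos(d,a), inpos(d,b), inpos(d,c), inpos(d,d), on(c), on(d)}  (24 atoms)
goal ⊆ F1  ⇒  h_max = 1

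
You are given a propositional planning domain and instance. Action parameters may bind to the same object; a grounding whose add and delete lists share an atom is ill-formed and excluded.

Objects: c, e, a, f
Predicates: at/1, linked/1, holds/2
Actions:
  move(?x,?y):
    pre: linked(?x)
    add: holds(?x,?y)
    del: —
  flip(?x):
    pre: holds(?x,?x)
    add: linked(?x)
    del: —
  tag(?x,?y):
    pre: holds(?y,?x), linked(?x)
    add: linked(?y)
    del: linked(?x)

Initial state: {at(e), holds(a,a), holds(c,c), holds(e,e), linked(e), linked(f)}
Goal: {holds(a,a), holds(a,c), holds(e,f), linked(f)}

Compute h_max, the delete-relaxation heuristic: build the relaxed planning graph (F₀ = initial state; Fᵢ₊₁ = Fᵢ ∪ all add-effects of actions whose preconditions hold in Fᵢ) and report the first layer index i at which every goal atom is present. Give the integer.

F0 = init (6 atoms)
F1 = F0 ∪ {holds(e,a), holds(e,c), holds(e,f), holds(f,a), holds(f,c), holds(f,e), holds(f,f), linked(a), linked(c)}  (15 atoms)
F2 = F1 ∪ {holds(a,c), holds(a,e), holds(a,f), holds(c,a), holds(c,e), holds(c,f)}  (21 atoms)
goal ⊆ F2  ⇒  h_max = 2

2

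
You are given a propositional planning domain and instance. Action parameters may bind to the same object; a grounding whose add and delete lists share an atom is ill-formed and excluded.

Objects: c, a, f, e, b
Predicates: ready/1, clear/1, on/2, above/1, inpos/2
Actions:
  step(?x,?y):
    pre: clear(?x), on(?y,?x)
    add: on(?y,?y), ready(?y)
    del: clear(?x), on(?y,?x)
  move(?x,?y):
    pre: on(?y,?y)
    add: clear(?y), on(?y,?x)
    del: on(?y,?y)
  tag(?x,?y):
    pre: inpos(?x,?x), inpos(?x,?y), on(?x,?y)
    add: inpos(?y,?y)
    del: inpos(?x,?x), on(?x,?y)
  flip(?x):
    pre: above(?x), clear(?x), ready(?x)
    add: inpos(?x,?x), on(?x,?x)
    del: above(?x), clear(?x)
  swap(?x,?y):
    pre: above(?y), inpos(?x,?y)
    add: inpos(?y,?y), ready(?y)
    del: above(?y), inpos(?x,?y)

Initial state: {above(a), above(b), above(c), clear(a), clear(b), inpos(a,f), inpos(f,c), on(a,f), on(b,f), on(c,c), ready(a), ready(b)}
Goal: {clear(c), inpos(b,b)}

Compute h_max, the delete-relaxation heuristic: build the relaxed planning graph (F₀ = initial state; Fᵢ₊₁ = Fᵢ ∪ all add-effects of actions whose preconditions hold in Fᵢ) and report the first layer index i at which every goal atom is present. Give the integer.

1

F0 = init (12 atoms)
F1 = F0 ∪ {clear(c), inpos(a,a), inpos(b,b), inpos(c,c), on(a,a), on(b,b), on(c,a), on(c,b), on(c,e), on(c,f), ready(c)}  (23 atoms)
goal ⊆ F1  ⇒  h_max = 1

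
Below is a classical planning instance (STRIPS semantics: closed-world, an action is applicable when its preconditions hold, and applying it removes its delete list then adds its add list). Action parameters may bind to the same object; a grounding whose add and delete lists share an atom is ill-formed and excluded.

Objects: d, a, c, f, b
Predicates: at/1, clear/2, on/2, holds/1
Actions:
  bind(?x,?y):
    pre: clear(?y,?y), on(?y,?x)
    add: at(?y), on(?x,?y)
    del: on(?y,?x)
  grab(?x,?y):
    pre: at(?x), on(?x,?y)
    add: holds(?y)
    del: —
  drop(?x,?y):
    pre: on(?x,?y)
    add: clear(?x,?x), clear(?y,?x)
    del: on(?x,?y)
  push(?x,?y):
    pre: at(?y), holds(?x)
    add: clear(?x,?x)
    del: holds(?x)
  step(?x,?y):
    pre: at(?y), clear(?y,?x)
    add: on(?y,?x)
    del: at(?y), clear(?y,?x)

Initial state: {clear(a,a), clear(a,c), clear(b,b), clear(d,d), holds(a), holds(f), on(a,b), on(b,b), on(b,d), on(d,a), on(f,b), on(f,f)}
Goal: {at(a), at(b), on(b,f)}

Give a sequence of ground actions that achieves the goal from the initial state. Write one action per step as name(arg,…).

bind(d,b); bind(b,a); drop(f,f); bind(b,f)

1. bind(d,b)  →  {at(b), clear(a,a), clear(a,c), clear(b,b), clear(d,d), holds(a), holds(f), on(a,b), on(b,b), on(d,a), on(d,b), on(f,b), on(f,f)}
2. bind(b,a)  →  {at(a), at(b), clear(a,a), clear(a,c), clear(b,b), clear(d,d), holds(a), holds(f), on(b,a), on(b,b), on(d,a), on(d,b), on(f,b), on(f,f)}
3. drop(f,f)  →  {at(a), at(b), clear(a,a), clear(a,c), clear(b,b), clear(d,d), clear(f,f), holds(a), holds(f), on(b,a), on(b,b), on(d,a), on(d,b), on(f,b)}
4. bind(b,f)  →  {at(a), at(b), at(f), clear(a,a), clear(a,c), clear(b,b), clear(d,d), clear(f,f), holds(a), holds(f), on(b,a), on(b,b), on(b,f), on(d,a), on(d,b)}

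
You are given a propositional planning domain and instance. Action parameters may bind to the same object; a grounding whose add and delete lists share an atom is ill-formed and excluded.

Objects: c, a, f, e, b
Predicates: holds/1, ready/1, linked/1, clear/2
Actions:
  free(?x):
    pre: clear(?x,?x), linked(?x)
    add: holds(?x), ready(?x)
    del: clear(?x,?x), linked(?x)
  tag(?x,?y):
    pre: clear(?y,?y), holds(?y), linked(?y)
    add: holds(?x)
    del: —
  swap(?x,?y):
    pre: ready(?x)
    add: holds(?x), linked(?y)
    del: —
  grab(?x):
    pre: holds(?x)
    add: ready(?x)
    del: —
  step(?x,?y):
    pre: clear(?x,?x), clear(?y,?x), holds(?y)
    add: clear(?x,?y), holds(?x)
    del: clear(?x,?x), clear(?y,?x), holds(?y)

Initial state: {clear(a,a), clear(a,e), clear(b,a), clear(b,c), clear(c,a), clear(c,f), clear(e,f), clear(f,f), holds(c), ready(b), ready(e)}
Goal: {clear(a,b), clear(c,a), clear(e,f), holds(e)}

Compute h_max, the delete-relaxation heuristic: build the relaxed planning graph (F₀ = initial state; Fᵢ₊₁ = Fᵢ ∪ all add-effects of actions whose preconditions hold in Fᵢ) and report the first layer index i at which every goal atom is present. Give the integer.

F0 = init (11 atoms)
F1 = F0 ∪ {clear(a,c), clear(f,c), holds(a), holds(b), holds(e), holds(f), linked(a), linked(b), linked(c), linked(e), linked(f), ready(c)}  (23 atoms)
F2 = F1 ∪ {clear(a,b), clear(f,e), ready(a), ready(f)}  (27 atoms)
goal ⊆ F2  ⇒  h_max = 2

2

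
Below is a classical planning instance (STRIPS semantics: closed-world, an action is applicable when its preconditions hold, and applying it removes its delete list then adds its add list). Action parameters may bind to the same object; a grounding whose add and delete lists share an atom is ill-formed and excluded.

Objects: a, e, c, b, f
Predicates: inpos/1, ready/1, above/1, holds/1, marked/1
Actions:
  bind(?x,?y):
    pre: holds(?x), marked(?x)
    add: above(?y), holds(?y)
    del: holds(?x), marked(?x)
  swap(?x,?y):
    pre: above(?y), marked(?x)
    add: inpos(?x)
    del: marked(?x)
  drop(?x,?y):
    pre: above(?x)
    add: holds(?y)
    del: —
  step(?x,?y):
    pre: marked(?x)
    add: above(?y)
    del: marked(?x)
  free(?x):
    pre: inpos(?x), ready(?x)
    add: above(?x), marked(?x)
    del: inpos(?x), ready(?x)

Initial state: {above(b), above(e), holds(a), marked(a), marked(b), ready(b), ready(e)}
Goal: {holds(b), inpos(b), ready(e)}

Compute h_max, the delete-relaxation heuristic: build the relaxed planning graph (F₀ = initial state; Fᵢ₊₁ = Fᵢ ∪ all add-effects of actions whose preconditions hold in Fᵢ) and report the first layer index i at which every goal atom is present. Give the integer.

F0 = init (7 atoms)
F1 = F0 ∪ {above(a), above(c), above(f), holds(b), holds(c), holds(e), holds(f), inpos(a), inpos(b)}  (16 atoms)
goal ⊆ F1  ⇒  h_max = 1

1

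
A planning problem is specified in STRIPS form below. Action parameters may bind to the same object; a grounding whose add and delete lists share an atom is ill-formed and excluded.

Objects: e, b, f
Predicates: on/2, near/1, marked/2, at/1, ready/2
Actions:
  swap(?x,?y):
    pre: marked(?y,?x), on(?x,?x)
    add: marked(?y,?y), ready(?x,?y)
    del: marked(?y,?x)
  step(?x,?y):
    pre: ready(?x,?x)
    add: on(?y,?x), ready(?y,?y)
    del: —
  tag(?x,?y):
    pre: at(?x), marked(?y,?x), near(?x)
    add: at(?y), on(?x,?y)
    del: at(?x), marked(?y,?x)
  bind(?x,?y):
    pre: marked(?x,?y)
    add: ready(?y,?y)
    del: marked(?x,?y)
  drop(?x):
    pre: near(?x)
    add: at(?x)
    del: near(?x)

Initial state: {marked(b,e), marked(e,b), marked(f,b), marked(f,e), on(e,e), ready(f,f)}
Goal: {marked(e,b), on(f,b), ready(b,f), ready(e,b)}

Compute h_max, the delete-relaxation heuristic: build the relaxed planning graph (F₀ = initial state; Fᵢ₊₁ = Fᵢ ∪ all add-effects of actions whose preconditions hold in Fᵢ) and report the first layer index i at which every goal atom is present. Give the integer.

3

F0 = init (6 atoms)
F1 = F0 ∪ {marked(b,b), marked(f,f), on(b,f), on(e,f), on(f,f), ready(b,b), ready(e,b), ready(e,e), ready(e,f)}  (15 atoms)
F2 = F1 ∪ {on(b,b), on(b,e), on(e,b), on(f,b), on(f,e)}  (20 atoms)
F3 = F2 ∪ {marked(e,e), ready(b,e), ready(b,f)}  (23 atoms)
goal ⊆ F3  ⇒  h_max = 3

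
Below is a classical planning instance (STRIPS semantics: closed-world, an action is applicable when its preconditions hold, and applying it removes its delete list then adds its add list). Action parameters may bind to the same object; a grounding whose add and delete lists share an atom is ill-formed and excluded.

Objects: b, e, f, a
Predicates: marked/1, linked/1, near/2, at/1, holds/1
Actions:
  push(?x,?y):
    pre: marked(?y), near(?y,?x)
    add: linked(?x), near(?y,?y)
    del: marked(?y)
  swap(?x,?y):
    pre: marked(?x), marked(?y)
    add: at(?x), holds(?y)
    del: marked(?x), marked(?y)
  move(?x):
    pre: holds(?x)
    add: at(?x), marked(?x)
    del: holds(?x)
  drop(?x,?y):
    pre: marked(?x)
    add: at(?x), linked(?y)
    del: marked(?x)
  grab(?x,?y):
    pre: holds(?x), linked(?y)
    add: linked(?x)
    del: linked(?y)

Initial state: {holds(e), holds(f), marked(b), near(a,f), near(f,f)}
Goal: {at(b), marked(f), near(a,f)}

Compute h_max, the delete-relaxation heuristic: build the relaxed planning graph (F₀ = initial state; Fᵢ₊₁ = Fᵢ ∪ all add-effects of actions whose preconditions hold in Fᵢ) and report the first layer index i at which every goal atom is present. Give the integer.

1

F0 = init (5 atoms)
F1 = F0 ∪ {at(b), at(e), at(f), holds(b), linked(a), linked(b), linked(e), linked(f), marked(e), marked(f)}  (15 atoms)
goal ⊆ F1  ⇒  h_max = 1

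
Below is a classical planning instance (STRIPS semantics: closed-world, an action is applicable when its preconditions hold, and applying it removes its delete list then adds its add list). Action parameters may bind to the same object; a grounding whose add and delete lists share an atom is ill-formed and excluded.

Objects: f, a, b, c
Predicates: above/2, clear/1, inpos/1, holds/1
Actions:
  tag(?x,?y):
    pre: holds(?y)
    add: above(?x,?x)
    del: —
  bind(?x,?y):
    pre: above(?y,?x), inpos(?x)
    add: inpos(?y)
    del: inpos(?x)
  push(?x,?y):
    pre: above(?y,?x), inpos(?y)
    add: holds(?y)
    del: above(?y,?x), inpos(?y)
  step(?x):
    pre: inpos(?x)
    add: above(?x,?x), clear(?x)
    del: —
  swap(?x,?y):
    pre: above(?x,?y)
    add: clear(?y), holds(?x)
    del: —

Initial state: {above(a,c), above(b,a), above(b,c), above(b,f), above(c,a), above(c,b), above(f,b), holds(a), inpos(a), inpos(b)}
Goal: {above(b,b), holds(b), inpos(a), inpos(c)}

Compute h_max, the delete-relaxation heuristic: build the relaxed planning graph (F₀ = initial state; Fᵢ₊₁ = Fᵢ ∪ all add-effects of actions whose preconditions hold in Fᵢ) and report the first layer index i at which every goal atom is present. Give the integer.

F0 = init (10 atoms)
F1 = F0 ∪ {above(a,a), above(b,b), above(c,c), above(f,f), clear(a), clear(b), clear(c), clear(f), holds(b), holds(c), holds(f), inpos(c), inpos(f)}  (23 atoms)
goal ⊆ F1  ⇒  h_max = 1

1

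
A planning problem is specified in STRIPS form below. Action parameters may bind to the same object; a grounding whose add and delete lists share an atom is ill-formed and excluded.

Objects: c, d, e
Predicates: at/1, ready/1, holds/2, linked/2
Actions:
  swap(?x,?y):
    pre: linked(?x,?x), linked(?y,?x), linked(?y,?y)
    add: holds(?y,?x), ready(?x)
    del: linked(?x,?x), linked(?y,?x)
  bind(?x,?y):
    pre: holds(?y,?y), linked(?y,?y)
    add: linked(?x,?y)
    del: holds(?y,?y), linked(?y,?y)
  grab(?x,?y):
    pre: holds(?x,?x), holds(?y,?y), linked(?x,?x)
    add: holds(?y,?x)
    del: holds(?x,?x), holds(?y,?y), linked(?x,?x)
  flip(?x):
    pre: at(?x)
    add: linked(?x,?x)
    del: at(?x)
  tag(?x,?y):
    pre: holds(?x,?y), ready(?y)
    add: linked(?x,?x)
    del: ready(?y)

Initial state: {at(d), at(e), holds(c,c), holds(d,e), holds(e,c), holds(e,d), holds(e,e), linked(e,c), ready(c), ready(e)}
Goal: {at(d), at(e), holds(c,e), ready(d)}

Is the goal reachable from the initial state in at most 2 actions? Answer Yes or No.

No

1. tag(d,e)  →  {at(d), at(e), holds(c,c), holds(d,e), holds(e,c), holds(e,d), holds(e,e), linked(d,d), linked(e,c), ready(c)}
2. swap(d,d)  →  {at(d), at(e), holds(c,c), holds(d,d), holds(d,e), holds(e,c), holds(e,d), holds(e,e), linked(e,c), ready(c), ready(d)}
3. tag(e,c)  →  {at(d), at(e), holds(c,c), holds(d,d), holds(d,e), holds(e,c), holds(e,d), holds(e,e), linked(e,c), linked(e,e), ready(d)}
4. grab(e,c)  →  {at(d), at(e), holds(c,e), holds(d,d), holds(d,e), holds(e,c), holds(e,d), linked(e,c), ready(d)}
optimal plan length = 4; 4 > 2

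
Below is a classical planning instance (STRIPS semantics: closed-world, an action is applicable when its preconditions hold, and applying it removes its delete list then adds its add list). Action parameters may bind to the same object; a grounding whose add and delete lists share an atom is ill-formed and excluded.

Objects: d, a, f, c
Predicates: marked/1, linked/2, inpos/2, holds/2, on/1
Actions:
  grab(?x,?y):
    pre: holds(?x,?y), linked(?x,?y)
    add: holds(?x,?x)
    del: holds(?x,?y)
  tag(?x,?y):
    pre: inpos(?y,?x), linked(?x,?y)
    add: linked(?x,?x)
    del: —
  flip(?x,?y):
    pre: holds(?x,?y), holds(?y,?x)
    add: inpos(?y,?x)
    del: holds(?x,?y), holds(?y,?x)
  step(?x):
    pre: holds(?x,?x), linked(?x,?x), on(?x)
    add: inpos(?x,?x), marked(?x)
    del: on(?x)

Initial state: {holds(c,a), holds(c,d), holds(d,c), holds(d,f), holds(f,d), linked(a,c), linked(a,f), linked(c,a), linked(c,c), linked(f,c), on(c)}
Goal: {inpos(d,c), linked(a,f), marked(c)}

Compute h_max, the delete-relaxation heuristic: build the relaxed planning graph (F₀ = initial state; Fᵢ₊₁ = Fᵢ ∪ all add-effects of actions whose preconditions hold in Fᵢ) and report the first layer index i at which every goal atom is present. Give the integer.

F0 = init (11 atoms)
F1 = F0 ∪ {holds(c,c), inpos(c,d), inpos(d,c), inpos(d,f), inpos(f,d)}  (16 atoms)
F2 = F1 ∪ {inpos(c,c), marked(c)}  (18 atoms)
goal ⊆ F2  ⇒  h_max = 2

2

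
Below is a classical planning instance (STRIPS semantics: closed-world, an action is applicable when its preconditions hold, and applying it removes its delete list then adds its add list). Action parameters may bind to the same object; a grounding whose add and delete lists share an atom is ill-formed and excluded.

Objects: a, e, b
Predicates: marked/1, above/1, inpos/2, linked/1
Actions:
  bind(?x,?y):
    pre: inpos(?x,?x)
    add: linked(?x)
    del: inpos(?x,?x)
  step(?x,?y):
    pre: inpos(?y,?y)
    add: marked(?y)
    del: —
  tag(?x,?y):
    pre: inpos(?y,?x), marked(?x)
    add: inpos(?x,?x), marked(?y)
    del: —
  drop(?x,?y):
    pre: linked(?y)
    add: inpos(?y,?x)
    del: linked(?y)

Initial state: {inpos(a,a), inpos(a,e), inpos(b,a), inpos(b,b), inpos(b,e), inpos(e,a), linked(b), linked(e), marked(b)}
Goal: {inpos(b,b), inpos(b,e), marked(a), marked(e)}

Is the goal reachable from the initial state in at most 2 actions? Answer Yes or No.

1. step(a,a)  →  {inpos(a,a), inpos(a,e), inpos(b,a), inpos(b,b), inpos(b,e), inpos(e,a), linked(b), linked(e), marked(a), marked(b)}
2. tag(a,e)  →  {inpos(a,a), inpos(a,e), inpos(b,a), inpos(b,b), inpos(b,e), inpos(e,a), linked(b), linked(e), marked(a), marked(b), marked(e)}
optimal plan length = 2; 2 ≤ 2

Yes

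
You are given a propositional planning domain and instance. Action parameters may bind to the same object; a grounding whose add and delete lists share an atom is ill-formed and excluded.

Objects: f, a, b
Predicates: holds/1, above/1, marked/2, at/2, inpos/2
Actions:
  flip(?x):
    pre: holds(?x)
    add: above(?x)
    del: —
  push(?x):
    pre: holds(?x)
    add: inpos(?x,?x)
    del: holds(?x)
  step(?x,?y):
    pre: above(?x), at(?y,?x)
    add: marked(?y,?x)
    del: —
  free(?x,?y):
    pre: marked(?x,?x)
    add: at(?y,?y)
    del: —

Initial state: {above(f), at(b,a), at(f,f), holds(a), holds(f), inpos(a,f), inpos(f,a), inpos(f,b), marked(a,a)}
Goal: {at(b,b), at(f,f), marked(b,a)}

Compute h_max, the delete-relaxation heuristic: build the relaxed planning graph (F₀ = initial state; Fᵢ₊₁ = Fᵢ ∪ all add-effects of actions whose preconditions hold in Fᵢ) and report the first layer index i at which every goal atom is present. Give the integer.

F0 = init (9 atoms)
F1 = F0 ∪ {above(a), at(a,a), at(b,b), inpos(a,a), inpos(f,f), marked(f,f)}  (15 atoms)
F2 = F1 ∪ {marked(b,a)}  (16 atoms)
goal ⊆ F2  ⇒  h_max = 2

2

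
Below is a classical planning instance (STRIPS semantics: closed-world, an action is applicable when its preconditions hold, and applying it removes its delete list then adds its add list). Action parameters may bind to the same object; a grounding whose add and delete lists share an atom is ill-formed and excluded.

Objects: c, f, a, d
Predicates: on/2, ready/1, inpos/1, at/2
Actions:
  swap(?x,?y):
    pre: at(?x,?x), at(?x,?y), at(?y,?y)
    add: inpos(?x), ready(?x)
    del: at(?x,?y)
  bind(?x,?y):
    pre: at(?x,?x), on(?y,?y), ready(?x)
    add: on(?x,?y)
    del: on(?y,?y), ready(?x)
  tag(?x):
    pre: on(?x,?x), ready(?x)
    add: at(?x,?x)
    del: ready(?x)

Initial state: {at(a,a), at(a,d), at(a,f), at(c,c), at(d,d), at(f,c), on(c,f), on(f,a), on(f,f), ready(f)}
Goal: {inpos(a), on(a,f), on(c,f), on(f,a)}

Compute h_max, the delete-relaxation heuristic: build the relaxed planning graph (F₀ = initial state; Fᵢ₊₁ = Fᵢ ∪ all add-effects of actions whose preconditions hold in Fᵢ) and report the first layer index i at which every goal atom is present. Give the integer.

F0 = init (10 atoms)
F1 = F0 ∪ {at(f,f), inpos(a), inpos(c), inpos(d), ready(a), ready(c), ready(d)}  (17 atoms)
F2 = F1 ∪ {inpos(f), on(a,f), on(d,f)}  (20 atoms)
goal ⊆ F2  ⇒  h_max = 2

2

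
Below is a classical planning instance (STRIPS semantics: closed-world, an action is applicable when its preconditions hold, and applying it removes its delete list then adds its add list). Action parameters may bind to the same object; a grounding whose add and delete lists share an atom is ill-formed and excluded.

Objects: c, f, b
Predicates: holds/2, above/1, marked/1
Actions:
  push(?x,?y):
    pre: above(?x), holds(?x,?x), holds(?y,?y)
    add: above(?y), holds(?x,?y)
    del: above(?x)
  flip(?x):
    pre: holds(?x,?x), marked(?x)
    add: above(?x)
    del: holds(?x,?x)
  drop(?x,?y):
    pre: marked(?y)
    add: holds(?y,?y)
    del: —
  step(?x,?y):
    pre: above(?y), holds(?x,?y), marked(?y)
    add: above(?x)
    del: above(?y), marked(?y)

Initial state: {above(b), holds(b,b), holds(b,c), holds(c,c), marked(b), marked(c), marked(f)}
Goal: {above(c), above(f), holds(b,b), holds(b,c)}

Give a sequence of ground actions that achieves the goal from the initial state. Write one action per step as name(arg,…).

push(b,c); drop(c,f); flip(f)

1. push(b,c)  →  {above(c), holds(b,b), holds(b,c), holds(c,c), marked(b), marked(c), marked(f)}
2. drop(c,f)  →  {above(c), holds(b,b), holds(b,c), holds(c,c), holds(f,f), marked(b), marked(c), marked(f)}
3. flip(f)  →  {above(c), above(f), holds(b,b), holds(b,c), holds(c,c), marked(b), marked(c), marked(f)}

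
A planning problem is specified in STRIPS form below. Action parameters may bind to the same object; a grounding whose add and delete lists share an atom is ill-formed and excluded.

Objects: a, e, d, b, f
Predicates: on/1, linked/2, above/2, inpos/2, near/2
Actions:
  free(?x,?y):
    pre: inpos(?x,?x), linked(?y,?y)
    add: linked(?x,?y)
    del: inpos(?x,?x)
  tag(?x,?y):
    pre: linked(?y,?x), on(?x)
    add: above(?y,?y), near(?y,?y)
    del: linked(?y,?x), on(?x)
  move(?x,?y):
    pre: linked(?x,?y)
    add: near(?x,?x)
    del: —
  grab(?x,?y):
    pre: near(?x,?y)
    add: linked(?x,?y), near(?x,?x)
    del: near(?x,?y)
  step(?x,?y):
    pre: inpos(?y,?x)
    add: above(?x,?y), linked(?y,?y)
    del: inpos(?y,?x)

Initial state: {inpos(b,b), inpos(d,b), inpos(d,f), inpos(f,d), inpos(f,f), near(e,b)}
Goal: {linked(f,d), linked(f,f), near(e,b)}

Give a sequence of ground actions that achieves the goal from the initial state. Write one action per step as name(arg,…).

1. step(d,f)  →  {above(d,f), inpos(b,b), inpos(d,b), inpos(d,f), inpos(f,f), linked(f,f), near(e,b)}
2. step(b,d)  →  {above(b,d), above(d,f), inpos(b,b), inpos(d,f), inpos(f,f), linked(d,d), linked(f,f), near(e,b)}
3. free(f,d)  →  {above(b,d), above(d,f), inpos(b,b), inpos(d,f), linked(d,d), linked(f,d), linked(f,f), near(e,b)}

step(d,f); step(b,d); free(f,d)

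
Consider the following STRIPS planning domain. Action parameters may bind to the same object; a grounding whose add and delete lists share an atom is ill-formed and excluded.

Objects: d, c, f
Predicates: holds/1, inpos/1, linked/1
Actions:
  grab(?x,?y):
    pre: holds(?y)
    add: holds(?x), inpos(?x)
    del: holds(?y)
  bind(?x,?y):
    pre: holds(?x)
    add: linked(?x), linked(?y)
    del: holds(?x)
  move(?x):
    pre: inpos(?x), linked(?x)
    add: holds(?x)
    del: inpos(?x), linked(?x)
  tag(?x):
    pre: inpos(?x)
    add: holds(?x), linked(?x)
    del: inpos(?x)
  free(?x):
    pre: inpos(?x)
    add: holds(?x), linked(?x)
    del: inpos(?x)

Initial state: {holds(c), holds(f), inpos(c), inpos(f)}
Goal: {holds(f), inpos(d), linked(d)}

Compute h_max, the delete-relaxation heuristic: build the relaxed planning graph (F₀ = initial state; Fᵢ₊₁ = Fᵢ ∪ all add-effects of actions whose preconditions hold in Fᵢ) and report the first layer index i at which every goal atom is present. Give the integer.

F0 = init (4 atoms)
F1 = F0 ∪ {holds(d), inpos(d), linked(c), linked(d), linked(f)}  (9 atoms)
goal ⊆ F1  ⇒  h_max = 1

1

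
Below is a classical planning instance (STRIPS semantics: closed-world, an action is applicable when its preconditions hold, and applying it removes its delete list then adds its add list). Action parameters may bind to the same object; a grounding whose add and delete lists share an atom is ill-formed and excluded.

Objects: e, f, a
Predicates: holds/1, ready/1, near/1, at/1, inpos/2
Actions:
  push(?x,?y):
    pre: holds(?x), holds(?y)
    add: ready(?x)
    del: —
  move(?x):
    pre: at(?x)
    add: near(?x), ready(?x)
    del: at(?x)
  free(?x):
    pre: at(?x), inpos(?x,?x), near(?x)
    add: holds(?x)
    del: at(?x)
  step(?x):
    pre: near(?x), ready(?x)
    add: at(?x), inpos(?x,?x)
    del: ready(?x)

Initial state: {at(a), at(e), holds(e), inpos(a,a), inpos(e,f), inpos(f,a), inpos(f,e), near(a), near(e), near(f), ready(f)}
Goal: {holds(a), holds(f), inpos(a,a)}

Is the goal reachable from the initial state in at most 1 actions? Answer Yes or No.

1. free(a)  →  {at(e), holds(a), holds(e), inpos(a,a), inpos(e,f), inpos(f,a), inpos(f,e), near(a), near(e), near(f), ready(f)}
2. step(f)  →  {at(e), at(f), holds(a), holds(e), inpos(a,a), inpos(e,f), inpos(f,a), inpos(f,e), inpos(f,f), near(a), near(e), near(f)}
3. free(f)  →  {at(e), holds(a), holds(e), holds(f), inpos(a,a), inpos(e,f), inpos(f,a), inpos(f,e), inpos(f,f), near(a), near(e), near(f)}
optimal plan length = 3; 3 > 1

No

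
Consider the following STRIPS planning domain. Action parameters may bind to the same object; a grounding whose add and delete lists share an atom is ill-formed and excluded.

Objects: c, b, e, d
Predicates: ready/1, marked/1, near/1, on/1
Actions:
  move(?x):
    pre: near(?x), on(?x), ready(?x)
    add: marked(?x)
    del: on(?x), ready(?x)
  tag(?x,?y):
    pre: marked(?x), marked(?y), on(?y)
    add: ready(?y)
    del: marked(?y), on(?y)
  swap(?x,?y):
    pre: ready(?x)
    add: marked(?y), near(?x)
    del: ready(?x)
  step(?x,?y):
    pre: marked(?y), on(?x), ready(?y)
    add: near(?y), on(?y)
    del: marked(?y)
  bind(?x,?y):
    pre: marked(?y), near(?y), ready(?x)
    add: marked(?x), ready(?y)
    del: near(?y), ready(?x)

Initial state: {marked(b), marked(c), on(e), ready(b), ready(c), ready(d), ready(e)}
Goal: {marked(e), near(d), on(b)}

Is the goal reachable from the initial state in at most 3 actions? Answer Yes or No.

1. swap(d,e)  →  {marked(b), marked(c), marked(e), near(d), on(e), ready(b), ready(c), ready(e)}
2. step(e,b)  →  {marked(c), marked(e), near(b), near(d), on(b), on(e), ready(b), ready(c), ready(e)}
optimal plan length = 2; 2 ≤ 3

Yes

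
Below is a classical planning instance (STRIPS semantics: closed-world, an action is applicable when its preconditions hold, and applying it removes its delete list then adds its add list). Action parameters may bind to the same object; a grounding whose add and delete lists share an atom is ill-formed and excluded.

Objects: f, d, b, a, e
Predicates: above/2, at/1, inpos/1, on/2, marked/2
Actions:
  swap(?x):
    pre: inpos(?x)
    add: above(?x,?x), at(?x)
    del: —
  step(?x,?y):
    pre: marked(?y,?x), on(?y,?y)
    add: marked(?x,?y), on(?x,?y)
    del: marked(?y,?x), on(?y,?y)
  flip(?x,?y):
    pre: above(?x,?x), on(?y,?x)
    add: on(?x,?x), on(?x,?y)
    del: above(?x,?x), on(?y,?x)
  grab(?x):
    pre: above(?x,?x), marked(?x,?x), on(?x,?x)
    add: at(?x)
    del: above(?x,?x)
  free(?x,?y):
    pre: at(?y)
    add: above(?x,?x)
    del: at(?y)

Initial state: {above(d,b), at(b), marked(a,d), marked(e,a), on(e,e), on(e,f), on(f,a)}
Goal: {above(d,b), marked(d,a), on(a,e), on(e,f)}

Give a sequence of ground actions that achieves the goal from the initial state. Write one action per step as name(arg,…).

step(a,e); free(a,b); flip(a,f); step(d,a)

1. step(a,e)  →  {above(d,b), at(b), marked(a,d), marked(a,e), on(a,e), on(e,f), on(f,a)}
2. free(a,b)  →  {above(a,a), above(d,b), marked(a,d), marked(a,e), on(a,e), on(e,f), on(f,a)}
3. flip(a,f)  →  {above(d,b), marked(a,d), marked(a,e), on(a,a), on(a,e), on(a,f), on(e,f)}
4. step(d,a)  →  {above(d,b), marked(a,e), marked(d,a), on(a,e), on(a,f), on(d,a), on(e,f)}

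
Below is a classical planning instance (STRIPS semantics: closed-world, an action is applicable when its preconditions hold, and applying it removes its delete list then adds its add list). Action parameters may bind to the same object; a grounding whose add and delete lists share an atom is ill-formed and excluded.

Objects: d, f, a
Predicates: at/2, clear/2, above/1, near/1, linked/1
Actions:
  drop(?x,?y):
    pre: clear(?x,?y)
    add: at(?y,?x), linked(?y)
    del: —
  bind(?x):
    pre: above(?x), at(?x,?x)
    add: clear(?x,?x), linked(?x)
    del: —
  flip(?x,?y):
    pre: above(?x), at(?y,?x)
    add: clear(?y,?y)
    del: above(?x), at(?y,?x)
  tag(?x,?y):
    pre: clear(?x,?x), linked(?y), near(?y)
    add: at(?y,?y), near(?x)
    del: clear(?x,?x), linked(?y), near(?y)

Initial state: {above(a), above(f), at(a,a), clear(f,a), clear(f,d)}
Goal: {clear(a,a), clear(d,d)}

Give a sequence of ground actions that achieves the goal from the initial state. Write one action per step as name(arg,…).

drop(f,d); bind(a); flip(f,d)

1. drop(f,d)  →  {above(a), above(f), at(a,a), at(d,f), clear(f,a), clear(f,d), linked(d)}
2. bind(a)  →  {above(a), above(f), at(a,a), at(d,f), clear(a,a), clear(f,a), clear(f,d), linked(a), linked(d)}
3. flip(f,d)  →  {above(a), at(a,a), clear(a,a), clear(d,d), clear(f,a), clear(f,d), linked(a), linked(d)}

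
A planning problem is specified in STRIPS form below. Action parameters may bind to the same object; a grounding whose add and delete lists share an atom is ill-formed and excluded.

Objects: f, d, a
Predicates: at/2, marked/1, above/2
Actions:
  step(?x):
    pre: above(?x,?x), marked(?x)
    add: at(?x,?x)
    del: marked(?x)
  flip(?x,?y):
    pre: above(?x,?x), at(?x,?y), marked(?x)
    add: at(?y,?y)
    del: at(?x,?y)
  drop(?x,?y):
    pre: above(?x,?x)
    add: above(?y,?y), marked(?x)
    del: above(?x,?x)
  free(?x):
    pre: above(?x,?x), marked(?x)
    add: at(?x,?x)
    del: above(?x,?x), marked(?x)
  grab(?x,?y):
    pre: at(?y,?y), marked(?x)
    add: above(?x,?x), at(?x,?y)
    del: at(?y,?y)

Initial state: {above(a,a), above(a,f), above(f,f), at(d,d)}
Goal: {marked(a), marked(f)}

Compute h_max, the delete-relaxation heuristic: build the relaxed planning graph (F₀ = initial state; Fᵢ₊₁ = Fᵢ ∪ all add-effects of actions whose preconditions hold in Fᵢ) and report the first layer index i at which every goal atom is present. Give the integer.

F0 = init (4 atoms)
F1 = F0 ∪ {above(d,d), marked(a), marked(f)}  (7 atoms)
goal ⊆ F1  ⇒  h_max = 1

1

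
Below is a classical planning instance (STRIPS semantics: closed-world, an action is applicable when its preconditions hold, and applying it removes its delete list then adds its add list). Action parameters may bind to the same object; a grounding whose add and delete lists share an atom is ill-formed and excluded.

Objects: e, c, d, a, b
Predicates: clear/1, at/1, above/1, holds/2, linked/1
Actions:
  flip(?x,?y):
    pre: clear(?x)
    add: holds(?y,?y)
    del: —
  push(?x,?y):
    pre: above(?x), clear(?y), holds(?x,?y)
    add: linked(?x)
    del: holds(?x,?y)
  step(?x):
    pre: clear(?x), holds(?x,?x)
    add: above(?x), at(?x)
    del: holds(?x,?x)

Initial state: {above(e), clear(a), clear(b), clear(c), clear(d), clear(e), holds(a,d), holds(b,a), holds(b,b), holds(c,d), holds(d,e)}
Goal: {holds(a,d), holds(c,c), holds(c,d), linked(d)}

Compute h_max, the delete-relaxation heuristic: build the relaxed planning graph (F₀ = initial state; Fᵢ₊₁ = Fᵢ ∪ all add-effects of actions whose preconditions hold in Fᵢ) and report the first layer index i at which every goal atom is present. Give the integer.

F0 = init (11 atoms)
F1 = F0 ∪ {above(b), at(b), holds(a,a), holds(c,c), holds(d,d), holds(e,e)}  (17 atoms)
F2 = F1 ∪ {above(a), above(c), above(d), at(a), at(c), at(d), at(e), linked(b), linked(e)}  (26 atoms)
F3 = F2 ∪ {linked(a), linked(c), linked(d)}  (29 atoms)
goal ⊆ F3  ⇒  h_max = 3

3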